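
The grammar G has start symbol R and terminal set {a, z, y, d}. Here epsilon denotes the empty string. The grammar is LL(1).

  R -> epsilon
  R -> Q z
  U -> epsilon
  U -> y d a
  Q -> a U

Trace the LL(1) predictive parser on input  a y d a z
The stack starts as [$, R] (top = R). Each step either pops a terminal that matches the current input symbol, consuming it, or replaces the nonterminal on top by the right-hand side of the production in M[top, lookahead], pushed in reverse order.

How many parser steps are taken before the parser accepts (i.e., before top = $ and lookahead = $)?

     Stack      Input        Action
  1  $ R        a y d a z $  expand R -> Q z
  2  $ z Q      a y d a z $  expand Q -> a U
  3  $ z U a    a y d a z $  match a
  4  $ z U      y d a z $    expand U -> y d a
  5  $ z a d y  y d a z $    match y
  6  $ z a d    d a z $      match d
  7  $ z a      a z $        match a
  8  $ z        z $          match z
Accept reached after 8 steps.

8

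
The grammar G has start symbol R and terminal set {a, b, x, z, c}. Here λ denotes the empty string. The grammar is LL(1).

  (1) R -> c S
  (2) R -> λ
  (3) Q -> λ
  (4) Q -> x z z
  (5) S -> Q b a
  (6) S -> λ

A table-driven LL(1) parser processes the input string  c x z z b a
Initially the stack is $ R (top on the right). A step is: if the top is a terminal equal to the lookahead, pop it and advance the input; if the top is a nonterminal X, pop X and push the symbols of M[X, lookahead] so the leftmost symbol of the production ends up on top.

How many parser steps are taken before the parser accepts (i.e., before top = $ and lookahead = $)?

9

step 1: stack=$ R  input=c x z z b a $  — expand R -> c S
step 2: stack=$ S c  input=c x z z b a $  — match c
step 3: stack=$ S  input=x z z b a $  — expand S -> Q b a
step 4: stack=$ a b Q  input=x z z b a $  — expand Q -> x z z
step 5: stack=$ a b z z x  input=x z z b a $  — match x
step 6: stack=$ a b z z  input=z z b a $  — match z
step 7: stack=$ a b z  input=z b a $  — match z
step 8: stack=$ a b  input=b a $  — match b
step 9: stack=$ a  input=a $  — match a
Accept reached after 9 steps.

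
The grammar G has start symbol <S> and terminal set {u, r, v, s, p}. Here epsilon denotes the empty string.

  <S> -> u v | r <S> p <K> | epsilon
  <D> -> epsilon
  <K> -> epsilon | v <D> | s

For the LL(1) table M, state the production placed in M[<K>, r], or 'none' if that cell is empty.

none

FIRST(<S>): from <S>->u v we get {u}; from <S>->r <S> p <K> we get {r}; from <S>->epsilon we get {epsilon}. So FIRST(<S>) = {epsilon, r, u}.
FIRST(<D>): from <D>->epsilon we get {epsilon}. So FIRST(<D>) = {epsilon}.
FIRST(<K>): from <K>->epsilon we get {epsilon}; from <K>->v <D> we get {v}; from <K>->s we get {s}. So FIRST(<K>) = {epsilon, s, v}.
FOLLOW(<S>) includes $ since <S> is the start symbol.
FOLLOW(<S>): in <S>->r <S> p <K>, <S> is followed by p <K> with FIRST {p}. Thus FOLLOW(<S>) = {$, p}.
FOLLOW(<K>): in <S>->r <S> p <K>, the suffix after <K> is empty, so FOLLOW(<K>) ⊇ FOLLOW(<S>) = {$, p}. Thus FOLLOW(<K>) = {$, p}.
For <K> -> epsilon: FIRST(epsilon) = {epsilon}, so it goes in M[<K>, t] for t ∈ {}; since epsilon ∈ FIRST, also for every t ∈ FOLLOW(<K>) = {$, p}.
For <K> -> v <D>: FIRST(v <D>) = {v}, so it goes in M[<K>, t] for t ∈ {v}.
For <K> -> s: FIRST(s) = {s}, so it goes in M[<K>, t] for t ∈ {s}.
None of these place a production in M[<K>, r].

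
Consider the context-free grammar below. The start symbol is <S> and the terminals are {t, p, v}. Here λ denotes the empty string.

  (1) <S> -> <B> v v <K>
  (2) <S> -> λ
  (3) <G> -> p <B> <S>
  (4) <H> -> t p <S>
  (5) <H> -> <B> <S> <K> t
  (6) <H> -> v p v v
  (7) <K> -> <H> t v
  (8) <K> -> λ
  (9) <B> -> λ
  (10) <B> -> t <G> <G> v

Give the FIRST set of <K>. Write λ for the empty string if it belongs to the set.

{λ, t, v}

FIRST(<G>) = {p}
FIRST(<B>) = {λ, t}
FIRST(<S>) = {λ, t, v}  (via <B> v v <K>)
FIRST(<H>) = {t, v}  (via <B> <S> <K> t)
FIRST(<K>) = {λ, t, v}  (via <H> t v)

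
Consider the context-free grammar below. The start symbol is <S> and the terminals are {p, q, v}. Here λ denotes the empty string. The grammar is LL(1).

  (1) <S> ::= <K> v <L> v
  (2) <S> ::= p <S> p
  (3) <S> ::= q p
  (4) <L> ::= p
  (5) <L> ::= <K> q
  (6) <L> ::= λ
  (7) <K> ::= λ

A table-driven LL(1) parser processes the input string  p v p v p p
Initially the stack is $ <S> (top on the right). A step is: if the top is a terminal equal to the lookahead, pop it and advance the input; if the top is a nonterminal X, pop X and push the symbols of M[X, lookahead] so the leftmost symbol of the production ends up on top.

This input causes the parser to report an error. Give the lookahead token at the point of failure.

p

      Stack            Input          Action
   1  $ <S>            p v p v p p $  expand <S> ::= p <S> p
   2  $ p <S> p        p v p v p p $  match p
   3  $ p <S>          v p v p p $    expand <S> ::= <K> v <L> v
   4  $ p v <L> v <K>  v p v p p $    expand <K> ::= λ
   5  $ p v <L> v      v p v p p $    match v
   6  $ p v <L>        p v p p $      expand <L> ::= p
   7  $ p v p          p v p p $      match p
   8  $ p v            v p p $        match v
   9  $ p              p p $          match p
  10  $                p $            error: stack empty but input remains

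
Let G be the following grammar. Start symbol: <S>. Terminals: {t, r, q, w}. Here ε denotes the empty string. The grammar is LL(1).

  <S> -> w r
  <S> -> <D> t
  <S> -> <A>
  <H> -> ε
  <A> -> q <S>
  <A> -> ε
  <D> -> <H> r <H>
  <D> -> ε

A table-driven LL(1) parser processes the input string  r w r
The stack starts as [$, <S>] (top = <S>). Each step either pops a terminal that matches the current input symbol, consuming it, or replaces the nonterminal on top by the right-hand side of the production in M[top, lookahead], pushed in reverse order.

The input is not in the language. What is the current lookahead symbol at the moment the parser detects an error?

step 1: stack=$ <S>  input=r w r $  — expand <S> -> <D> t
step 2: stack=$ t <D>  input=r w r $  — expand <D> -> <H> r <H>
step 3: stack=$ t <H> r <H>  input=r w r $  — expand <H> -> ε
step 4: stack=$ t <H> r  input=r w r $  — match r
step 5: stack=$ t <H>  input=w r $  — error: M[<H>, w] is empty

w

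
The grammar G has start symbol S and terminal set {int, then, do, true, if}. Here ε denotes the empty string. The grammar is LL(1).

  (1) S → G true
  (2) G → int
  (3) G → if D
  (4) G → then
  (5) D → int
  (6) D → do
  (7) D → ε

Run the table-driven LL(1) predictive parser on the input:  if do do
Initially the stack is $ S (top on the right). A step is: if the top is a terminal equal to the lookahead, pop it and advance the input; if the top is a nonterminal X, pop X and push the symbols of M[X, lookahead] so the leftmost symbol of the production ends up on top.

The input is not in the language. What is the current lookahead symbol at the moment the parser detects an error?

do

step 1: stack=$ S  input=if do do $  — expand S → G true
step 2: stack=$ true G  input=if do do $  — expand G → if D
step 3: stack=$ true D if  input=if do do $  — match if
step 4: stack=$ true D  input=do do $  — expand D → do
step 5: stack=$ true do  input=do do $  — match do
step 6: stack=$ true  input=do $  — error: top is terminal true but lookahead is do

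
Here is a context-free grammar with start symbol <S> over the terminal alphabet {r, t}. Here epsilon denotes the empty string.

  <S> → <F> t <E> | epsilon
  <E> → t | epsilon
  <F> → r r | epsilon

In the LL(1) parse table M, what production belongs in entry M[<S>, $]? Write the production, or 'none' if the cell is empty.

FIRST(<E>) = {epsilon, t}
FIRST(<F>) = {epsilon, r}
FIRST(<S>) = {epsilon, r, t}  (via <F> t <E>)
FOLLOW(<S>) includes $ since <S> is the start symbol.
FOLLOW(<S>): <S> appears on no right-hand side. Thus FOLLOW(<S>) = {$}.
For <S> → <F> t <E>: FIRST(<F> t <E>) = {r, t}, so it goes in M[<S>, t] for t ∈ {r, t}.
For <S> → epsilon: FIRST(epsilon) = {epsilon}, so it goes in M[<S>, t] for t ∈ {}; since epsilon ∈ FIRST, also for every t ∈ FOLLOW(<S>) = {$}.

<S> → epsilon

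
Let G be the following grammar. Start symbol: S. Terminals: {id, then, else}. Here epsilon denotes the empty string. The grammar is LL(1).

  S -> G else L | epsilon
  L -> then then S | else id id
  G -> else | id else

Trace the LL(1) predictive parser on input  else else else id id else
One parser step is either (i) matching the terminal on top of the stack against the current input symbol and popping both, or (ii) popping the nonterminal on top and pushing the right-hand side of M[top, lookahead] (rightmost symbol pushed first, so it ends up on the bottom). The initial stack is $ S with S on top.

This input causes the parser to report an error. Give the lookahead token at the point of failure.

else

     Stack          Input                        Action
  1  $ S            else else else id id else $  expand S -> G else L
  2  $ L else G     else else else id id else $  expand G -> else
  3  $ L else else  else else else id id else $  match else
  4  $ L else       else else id id else $       match else
  5  $ L            else id id else $            expand L -> else id id
  6  $ id id else   else id id else $            match else
  7  $ id id        id id else $                 match id
  8  $ id           id else $                    match id
  9  $              else $                       error: stack empty but input remains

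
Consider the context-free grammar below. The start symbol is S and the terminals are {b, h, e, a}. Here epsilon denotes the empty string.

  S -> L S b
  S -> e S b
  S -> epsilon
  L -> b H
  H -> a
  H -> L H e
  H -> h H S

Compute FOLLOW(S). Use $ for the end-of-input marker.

{$, a, b, e, h}

FIRST(L) = {b}
FIRST(S) = {epsilon, b, e}  (via L S b)
FIRST(H) = {a, b, h}  (via L H e)
FOLLOW(S) includes $ since S is the start symbol.
FOLLOW(L): in S->L S b, L is followed by S b with FIRST {b, e}; in H->L H e, L is followed by H e with FIRST {a, b, h}. Thus FOLLOW(L) = {a, b, e, h}.
FOLLOW(H): in L->b H, the suffix after H is empty, so FOLLOW(H) ⊇ FOLLOW(L) = {a, b, e, h}; in H->L H e, H is followed by e with FIRST {e}; in H->h H S, H is followed by S with FIRST {epsilon, b, e}; in H->h H S, the suffix after H is nullable (adds nothing new). Thus FOLLOW(H) = {a, b, e, h}.
FOLLOW(S): in S->L S b, S is followed by b with FIRST {b}; in S->e S b, S is followed by b with FIRST {b}; in H->h H S, the suffix after S is empty, so FOLLOW(S) ⊇ FOLLOW(H) = {a, b, e, h}. Thus FOLLOW(S) = {$, a, b, e, h}.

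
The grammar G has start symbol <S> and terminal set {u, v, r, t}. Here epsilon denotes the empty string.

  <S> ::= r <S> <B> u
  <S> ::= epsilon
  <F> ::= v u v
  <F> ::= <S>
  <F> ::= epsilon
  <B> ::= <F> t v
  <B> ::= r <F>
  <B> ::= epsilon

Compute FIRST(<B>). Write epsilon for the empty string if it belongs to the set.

{epsilon, r, t, v}

FIRST(<S>) = {epsilon, r}
FIRST(<F>) = {epsilon, r, v}  (via <S>)
FIRST(<B>) = {epsilon, r, t, v}  (via <F> t v)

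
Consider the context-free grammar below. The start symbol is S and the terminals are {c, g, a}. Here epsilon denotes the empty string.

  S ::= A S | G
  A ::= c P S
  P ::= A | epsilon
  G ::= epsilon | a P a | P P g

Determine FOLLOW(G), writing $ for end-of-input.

FIRST(A): from A::=c P S we get {c}. So FIRST(A) = {c}.
FIRST(P): from P::=A we get {c}; from P::=epsilon we get {epsilon}. So FIRST(P) = {epsilon, c}.
FIRST(G): from G::=epsilon we get {epsilon}; from G::=a P a we get {a}; from G::=P P g we get {c, g}. So FIRST(G) = {epsilon, a, c, g}.
FIRST(S): from S::=A S we get {c}; from S::=G we get {epsilon, a, c, g}. So FIRST(S) = {epsilon, a, c, g}.
FOLLOW(S) includes $ since S is the start symbol.
FOLLOW(S): in S::=A S, the suffix after S is empty (adds nothing new); in A::=c P S, the suffix after S is empty, so FOLLOW(S) ⊇ FOLLOW(A) = {$, a, c, g}. Thus FOLLOW(S) = {$, a, c, g}.
FOLLOW(G): in S::=G, the suffix after G is empty, so FOLLOW(G) ⊇ FOLLOW(S) = {$, a, c, g}. Thus FOLLOW(G) = {$, a, c, g}.
FOLLOW(A): in S::=A S, A is followed by S with FIRST {epsilon, a, c, g}; in S::=A S, the suffix after A is nullable, so FOLLOW(A) ⊇ FOLLOW(S) = {$, a, c, g}; in P::=A, the suffix after A is empty, so FOLLOW(A) ⊇ FOLLOW(P) = {$, a, c, g}. Thus FOLLOW(A) = {$, a, c, g}.
FOLLOW(P): in A::=c P S, P is followed by S with FIRST {epsilon, a, c, g}; in A::=c P S, the suffix after P is nullable, so FOLLOW(P) ⊇ FOLLOW(A) = {$, a, c, g}; in G::=a P a, P is followed by a with FIRST {a}; in G::=P P g (occurrence 1), P is followed by P g with FIRST {c, g}; in G::=P P g (occurrence 2), P is followed by g with FIRST {g}. Thus FOLLOW(P) = {$, a, c, g}.

{$, a, c, g}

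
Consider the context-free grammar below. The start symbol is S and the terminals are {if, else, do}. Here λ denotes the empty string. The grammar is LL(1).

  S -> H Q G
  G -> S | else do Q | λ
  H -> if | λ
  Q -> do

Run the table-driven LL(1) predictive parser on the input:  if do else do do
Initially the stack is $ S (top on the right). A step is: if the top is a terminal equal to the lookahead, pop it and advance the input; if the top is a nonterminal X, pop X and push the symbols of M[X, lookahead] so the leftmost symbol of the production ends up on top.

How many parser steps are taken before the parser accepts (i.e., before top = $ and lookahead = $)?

10

step 1: stack=$ S  input=if do else do do $  — expand S -> H Q G
step 2: stack=$ G Q H  input=if do else do do $  — expand H -> if
step 3: stack=$ G Q if  input=if do else do do $  — match if
step 4: stack=$ G Q  input=do else do do $  — expand Q -> do
step 5: stack=$ G do  input=do else do do $  — match do
step 6: stack=$ G  input=else do do $  — expand G -> else do Q
step 7: stack=$ Q do else  input=else do do $  — match else
step 8: stack=$ Q do  input=do do $  — match do
step 9: stack=$ Q  input=do $  — expand Q -> do
step 10: stack=$ do  input=do $  — match do
Accept reached after 10 steps.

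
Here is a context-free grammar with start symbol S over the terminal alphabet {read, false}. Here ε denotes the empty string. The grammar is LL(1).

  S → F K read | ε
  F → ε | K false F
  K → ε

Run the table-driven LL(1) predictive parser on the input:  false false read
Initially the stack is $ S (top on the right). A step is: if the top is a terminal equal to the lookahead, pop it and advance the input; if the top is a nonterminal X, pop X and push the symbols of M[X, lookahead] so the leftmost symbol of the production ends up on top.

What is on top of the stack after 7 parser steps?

F

step 1: stack=$ S  input=false false read $  — expand S → F K read
step 2: stack=$ read K F  input=false false read $  — expand F → K false F
step 3: stack=$ read K F false K  input=false false read $  — expand K → ε
step 4: stack=$ read K F false  input=false false read $  — match false
step 5: stack=$ read K F  input=false read $  — expand F → K false F
step 6: stack=$ read K F false K  input=false read $  — expand K → ε
step 7: stack=$ read K F false  input=false read $  — match false
Stack after step 7: $ read K F (top = F).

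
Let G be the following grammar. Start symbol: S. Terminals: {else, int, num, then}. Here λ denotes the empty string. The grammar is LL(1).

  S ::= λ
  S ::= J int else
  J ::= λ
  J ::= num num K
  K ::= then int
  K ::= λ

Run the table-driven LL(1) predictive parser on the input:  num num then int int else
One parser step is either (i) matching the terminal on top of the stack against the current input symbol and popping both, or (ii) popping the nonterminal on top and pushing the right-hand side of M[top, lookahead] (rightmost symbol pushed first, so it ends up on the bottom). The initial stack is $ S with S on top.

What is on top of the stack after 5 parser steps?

     Stack                 Input                        Action
  1  $ S                   num num then int int else $  expand S ::= J int else
  2  $ else int J          num num then int int else $  expand J ::= num num K
  3  $ else int K num num  num num then int int else $  match num
  4  $ else int K num      num then int int else $      match num
  5  $ else int K          then int int else $          expand K ::= then int
Stack after step 5: $ else int int then (top = then).

then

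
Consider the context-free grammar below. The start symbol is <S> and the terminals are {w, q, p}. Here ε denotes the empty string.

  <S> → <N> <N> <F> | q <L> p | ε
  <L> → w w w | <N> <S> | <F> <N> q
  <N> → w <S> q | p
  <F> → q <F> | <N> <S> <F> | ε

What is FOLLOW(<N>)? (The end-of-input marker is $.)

FIRST(<N>) = {p, w}
FIRST(<S>) = {ε, p, q, w}  (via <N> <N> <F>)
FIRST(<F>) = {ε, p, q, w}  (via <N> <S> <F>)
FIRST(<L>) = {p, q, w}  (via <N> <S>, <F> <N> q)
FOLLOW(<S>) includes $ since <S> is the start symbol.
FOLLOW(<L>): in <S>→q <L> p, <L> is followed by p with FIRST {p}. Thus FOLLOW(<L>) = {p}.
FOLLOW(<S>): in <L>→<N> <S>, the suffix after <S> is empty, so FOLLOW(<S>) ⊇ FOLLOW(<L>) = {p}; in <N>→w <S> q, <S> is followed by q with FIRST {q}; in <F>→<N> <S> <F>, <S> is followed by <F> with FIRST {ε, p, q, w}; in <F>→<N> <S> <F>, the suffix after <S> is nullable, so FOLLOW(<S>) ⊇ FOLLOW(<F>) = {$, p, q, w}. Thus FOLLOW(<S>) = {$, p, q, w}.
FOLLOW(<F>): in <S>→<N> <N> <F>, the suffix after <F> is empty, so FOLLOW(<F>) ⊇ FOLLOW(<S>) = {$, p, q, w}; in <L>→<F> <N> q, <F> is followed by <N> q with FIRST {p, w}; in <F>→q <F>, the suffix after <F> is empty (adds nothing new); in <F>→<N> <S> <F>, the suffix after <F> is empty (adds nothing new). Thus FOLLOW(<F>) = {$, p, q, w}.
FOLLOW(<N>): in <S>→<N> <N> <F> (occurrence 1), <N> is followed by <N> <F> with FIRST {p, w}; in <S>→<N> <N> <F> (occurrence 2), <N> is followed by <F> with FIRST {ε, p, q, w}; in <S>→<N> <N> <F> (occurrence 2), the suffix after <N> is nullable, so FOLLOW(<N>) ⊇ FOLLOW(<S>) = {$, p, q, w}; in <L>→<N> <S>, <N> is followed by <S> with FIRST {ε, p, q, w}; in <L>→<N> <S>, the suffix after <N> is nullable, so FOLLOW(<N>) ⊇ FOLLOW(<L>) = {p}; in <L>→<F> <N> q, <N> is followed by q with FIRST {q}; in <F>→<N> <S> <F>, <N> is followed by <S> <F> with FIRST {ε, p, q, w}; in <F>→<N> <S> <F>, the suffix after <N> is nullable, so FOLLOW(<N>) ⊇ FOLLOW(<F>) = {$, p, q, w}. Thus FOLLOW(<N>) = {$, p, q, w}.

{$, p, q, w}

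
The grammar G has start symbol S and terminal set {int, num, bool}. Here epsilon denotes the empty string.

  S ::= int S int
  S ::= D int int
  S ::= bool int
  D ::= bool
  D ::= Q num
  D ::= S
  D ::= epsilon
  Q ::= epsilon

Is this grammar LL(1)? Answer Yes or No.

FIRST(S) = {bool, int, num}
FIRST(D) = {epsilon, bool, int, num}
FIRST(Q) = {epsilon}
FOLLOW(S) = {$, int}
FOLLOW(D) = {int}
FOLLOW(Q) = {num}
Cell M[D, bool] receives both D ::= bool and D ::= S — the grammar is not LL(1).

No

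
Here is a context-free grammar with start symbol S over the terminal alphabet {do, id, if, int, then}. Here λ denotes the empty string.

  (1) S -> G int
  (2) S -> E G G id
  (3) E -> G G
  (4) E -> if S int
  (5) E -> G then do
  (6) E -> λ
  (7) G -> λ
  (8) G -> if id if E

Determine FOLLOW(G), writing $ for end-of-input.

FIRST(G) = {λ, if}
FIRST(E) = {λ, if, then}  (via G G, G then do)
FIRST(S) = {id, if, int, then}  (via G int, E G G id)
FOLLOW(S) includes $ since S is the start symbol.
FOLLOW(S): in E->if S int, S is followed by int with FIRST {int}. Thus FOLLOW(S) = {$, int}.
FOLLOW(E): in S->E G G id, E is followed by G G id with FIRST {id, if}; in G->if id if E, the suffix after E is empty, so FOLLOW(E) ⊇ FOLLOW(G) = {id, if, int, then}. Thus FOLLOW(E) = {id, if, int, then}.
FOLLOW(G): in S->G int, G is followed by int with FIRST {int}; in S->E G G id (occurrence 1), G is followed by G id with FIRST {id, if}; in S->E G G id (occurrence 2), G is followed by id with FIRST {id}; in E->G G (occurrence 1), G is followed by G with FIRST {λ, if}; in E->G G (occurrence 1), the suffix after G is nullable, so FOLLOW(G) ⊇ FOLLOW(E) = {id, if, int, then}; in E->G G (occurrence 2), the suffix after G is empty, so FOLLOW(G) ⊇ FOLLOW(E) = {id, if, int, then}; in E->G then do, G is followed by then do with FIRST {then}. Thus FOLLOW(G) = {id, if, int, then}.

{id, if, int, then}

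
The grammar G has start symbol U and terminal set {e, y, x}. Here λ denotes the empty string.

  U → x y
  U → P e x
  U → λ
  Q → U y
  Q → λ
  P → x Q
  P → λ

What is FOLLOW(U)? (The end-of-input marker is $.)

{$, y}

FIRST(P): from P→x Q we get {x}; from P→λ we get {λ}. So FIRST(P) = {λ, x}.
FIRST(U): from U→x y we get {x}; from U→P e x we get {e, x}; from U→λ we get {λ}. So FIRST(U) = {λ, e, x}.
FIRST(Q): from Q→U y we get {e, x, y}; from Q→λ we get {λ}. So FIRST(Q) = {λ, e, x, y}.
FOLLOW(U) includes $ since U is the start symbol.
FOLLOW(U): in Q→U y, U is followed by y with FIRST {y}. Thus FOLLOW(U) = {$, y}.
FOLLOW(P): in U→P e x, P is followed by e x with FIRST {e}. Thus FOLLOW(P) = {e}.
FOLLOW(Q): in P→x Q, the suffix after Q is empty, so FOLLOW(Q) ⊇ FOLLOW(P) = {e}. Thus FOLLOW(Q) = {e}.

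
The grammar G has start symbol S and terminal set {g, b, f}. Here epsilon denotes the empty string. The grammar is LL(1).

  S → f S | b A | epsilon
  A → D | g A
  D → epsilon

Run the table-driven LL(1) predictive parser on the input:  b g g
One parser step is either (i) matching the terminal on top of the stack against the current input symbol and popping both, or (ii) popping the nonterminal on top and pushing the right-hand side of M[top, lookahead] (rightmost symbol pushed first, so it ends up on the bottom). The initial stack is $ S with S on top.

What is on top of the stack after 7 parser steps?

step 1: stack=$ S  input=b g g $  — expand S → b A
step 2: stack=$ A b  input=b g g $  — match b
step 3: stack=$ A  input=g g $  — expand A → g A
step 4: stack=$ A g  input=g g $  — match g
step 5: stack=$ A  input=g $  — expand A → g A
step 6: stack=$ A g  input=g $  — match g
step 7: stack=$ A  input=$  — expand A → D
Stack after step 7: $ D (top = D).

D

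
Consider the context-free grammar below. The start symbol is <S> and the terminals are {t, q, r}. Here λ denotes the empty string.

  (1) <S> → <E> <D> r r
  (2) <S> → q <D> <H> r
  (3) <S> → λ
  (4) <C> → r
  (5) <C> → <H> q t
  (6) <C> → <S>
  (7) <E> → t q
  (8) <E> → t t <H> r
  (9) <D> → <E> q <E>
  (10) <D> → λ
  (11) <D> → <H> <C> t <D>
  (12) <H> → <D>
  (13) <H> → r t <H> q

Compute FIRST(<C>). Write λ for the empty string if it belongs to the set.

FIRST(<E>): from <E>→t q we get {t}; from <E>→t t <H> r we get {t}. So FIRST(<E>) = {t}.
FIRST(<S>): from <S>→<E> <D> r r we get {t}; from <S>→q <D> <H> r we get {q}; from <S>→λ we get {λ}. So FIRST(<S>) = {λ, q, t}.
FIRST(<C>): from <C>→r we get {r}; from <C>→<H> q t we get {q, r, t}; from <C>→<S> we get {λ, q, t}. So FIRST(<C>) = {λ, q, r, t}.
FIRST(<D>): from <D>→<E> q <E> we get {t}; from <D>→λ we get {λ}; from <D>→<H> <C> t <D> we get {q, r, t}. So FIRST(<D>) = {λ, q, r, t}.
FIRST(<H>): from <H>→<D> we get {λ, q, r, t}; from <H>→r t <H> q we get {r}. So FIRST(<H>) = {λ, q, r, t}.

{λ, q, r, t}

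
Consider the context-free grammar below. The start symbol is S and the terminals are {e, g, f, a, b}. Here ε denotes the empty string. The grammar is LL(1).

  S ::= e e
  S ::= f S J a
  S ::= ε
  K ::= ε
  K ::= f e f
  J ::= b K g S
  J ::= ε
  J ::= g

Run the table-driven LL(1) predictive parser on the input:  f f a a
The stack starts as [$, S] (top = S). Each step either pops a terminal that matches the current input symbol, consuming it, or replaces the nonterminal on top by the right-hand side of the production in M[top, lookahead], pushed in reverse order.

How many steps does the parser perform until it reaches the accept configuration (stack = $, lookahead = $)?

9

     Stack          Input      Action
  1  $ S            f f a a $  expand S ::= f S J a
  2  $ a J S f      f f a a $  match f
  3  $ a J S        f a a $    expand S ::= f S J a
  4  $ a J a J S f  f a a $    match f
  5  $ a J a J S    a a $      expand S ::= ε
  6  $ a J a J      a a $      expand J ::= ε
  7  $ a J a        a a $      match a
  8  $ a J          a $        expand J ::= ε
  9  $ a            a $        match a
Accept reached after 9 steps.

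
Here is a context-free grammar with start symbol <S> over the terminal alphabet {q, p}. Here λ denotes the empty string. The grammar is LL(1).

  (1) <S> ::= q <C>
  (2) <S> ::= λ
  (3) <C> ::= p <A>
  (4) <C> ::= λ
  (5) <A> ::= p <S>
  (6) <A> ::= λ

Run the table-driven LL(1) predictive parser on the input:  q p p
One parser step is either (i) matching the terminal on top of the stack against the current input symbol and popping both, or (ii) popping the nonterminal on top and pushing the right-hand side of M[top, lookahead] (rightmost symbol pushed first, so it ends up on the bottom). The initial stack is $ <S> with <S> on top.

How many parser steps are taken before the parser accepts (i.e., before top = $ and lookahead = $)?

7

     Stack    Input    Action
  1  $ <S>    q p p $  expand <S> ::= q <C>
  2  $ <C> q  q p p $  match q
  3  $ <C>    p p $    expand <C> ::= p <A>
  4  $ <A> p  p p $    match p
  5  $ <A>    p $      expand <A> ::= p <S>
  6  $ <S> p  p $      match p
  7  $ <S>    $        expand <S> ::= λ
Accept reached after 7 steps.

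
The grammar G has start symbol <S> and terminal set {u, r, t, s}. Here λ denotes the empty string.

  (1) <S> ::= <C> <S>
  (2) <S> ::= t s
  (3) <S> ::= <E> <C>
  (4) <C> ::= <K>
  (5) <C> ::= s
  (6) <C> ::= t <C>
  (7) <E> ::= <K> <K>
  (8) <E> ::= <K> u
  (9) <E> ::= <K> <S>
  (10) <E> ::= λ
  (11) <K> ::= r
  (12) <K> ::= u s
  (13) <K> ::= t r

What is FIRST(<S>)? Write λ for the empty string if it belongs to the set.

{r, s, t, u}

FIRST(<K>): from <K>::=r we get {r}; from <K>::=u s we get {u}; from <K>::=t r we get {t}. So FIRST(<K>) = {r, t, u}.
FIRST(<C>): from <C>::=<K> we get {r, t, u}; from <C>::=s we get {s}; from <C>::=t <C> we get {t}. So FIRST(<C>) = {r, s, t, u}.
FIRST(<E>): from <E>::=<K> <K> we get {r, t, u}; from <E>::=<K> u we get {r, t, u}; from <E>::=<K> <S> we get {r, t, u}; from <E>::=λ we get {λ}. So FIRST(<E>) = {λ, r, t, u}.
FIRST(<S>): from <S>::=<C> <S> we get {r, s, t, u}; from <S>::=t s we get {t}; from <S>::=<E> <C> we get {r, s, t, u}. So FIRST(<S>) = {r, s, t, u}.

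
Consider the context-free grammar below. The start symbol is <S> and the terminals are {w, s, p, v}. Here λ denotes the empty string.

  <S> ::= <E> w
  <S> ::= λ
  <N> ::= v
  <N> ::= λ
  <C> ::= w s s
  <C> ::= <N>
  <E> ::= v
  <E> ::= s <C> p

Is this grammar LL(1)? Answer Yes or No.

Yes

FIRST(<S>) = {λ, s, v}
FIRST(<N>) = {λ, v}
FIRST(<C>) = {λ, v, w}
FIRST(<E>) = {s, v}
FOLLOW(<S>) = {$}
FOLLOW(<N>) = {p}
FOLLOW(<C>) = {p}
FOLLOW(<E>) = {w}
Each cell of M receives at most one production.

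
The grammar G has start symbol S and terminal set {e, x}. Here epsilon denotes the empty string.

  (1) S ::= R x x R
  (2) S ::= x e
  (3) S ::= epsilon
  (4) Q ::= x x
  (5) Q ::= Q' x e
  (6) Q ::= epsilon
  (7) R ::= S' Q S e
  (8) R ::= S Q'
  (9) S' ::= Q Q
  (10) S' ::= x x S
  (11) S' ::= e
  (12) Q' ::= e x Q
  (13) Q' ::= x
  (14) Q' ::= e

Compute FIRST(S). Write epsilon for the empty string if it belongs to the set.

FIRST(Q') = {e, x}
FIRST(Q) = {epsilon, e, x}  (via Q' x e)
FIRST(S') = {epsilon, e, x}  (via Q Q)
FIRST(S) = {epsilon, e, x}  (via R x x R)
FIRST(R) = {e, x}  (via S' Q S e, S Q')

{epsilon, e, x}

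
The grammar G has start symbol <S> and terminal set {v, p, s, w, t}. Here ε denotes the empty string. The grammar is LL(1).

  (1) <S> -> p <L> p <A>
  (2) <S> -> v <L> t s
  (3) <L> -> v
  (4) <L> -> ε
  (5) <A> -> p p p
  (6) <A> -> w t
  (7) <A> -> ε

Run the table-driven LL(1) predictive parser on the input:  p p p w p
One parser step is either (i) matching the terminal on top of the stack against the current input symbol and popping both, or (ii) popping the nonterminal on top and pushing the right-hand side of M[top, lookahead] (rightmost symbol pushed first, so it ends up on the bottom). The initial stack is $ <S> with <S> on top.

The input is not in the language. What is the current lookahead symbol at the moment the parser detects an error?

w

     Stack          Input        Action
  1  $ <S>          p p p w p $  expand <S> -> p <L> p <A>
  2  $ <A> p <L> p  p p p w p $  match p
  3  $ <A> p <L>    p p w p $    expand <L> -> ε
  4  $ <A> p        p p w p $    match p
  5  $ <A>          p w p $      expand <A> -> p p p
  6  $ p p p        p w p $      match p
  7  $ p p          w p $        error: top is terminal p but lookahead is w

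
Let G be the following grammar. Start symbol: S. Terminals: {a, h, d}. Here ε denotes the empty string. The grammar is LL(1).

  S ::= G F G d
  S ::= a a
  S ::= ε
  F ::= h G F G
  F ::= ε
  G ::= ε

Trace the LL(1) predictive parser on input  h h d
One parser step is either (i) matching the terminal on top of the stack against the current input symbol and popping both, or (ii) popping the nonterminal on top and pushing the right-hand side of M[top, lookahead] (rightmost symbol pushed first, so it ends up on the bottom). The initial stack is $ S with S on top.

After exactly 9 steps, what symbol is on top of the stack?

G

step 1: stack=$ S  input=h h d $  — expand S ::= G F G d
step 2: stack=$ d G F G  input=h h d $  — expand G ::= ε
step 3: stack=$ d G F  input=h h d $  — expand F ::= h G F G
step 4: stack=$ d G G F G h  input=h h d $  — match h
step 5: stack=$ d G G F G  input=h d $  — expand G ::= ε
step 6: stack=$ d G G F  input=h d $  — expand F ::= h G F G
step 7: stack=$ d G G G F G h  input=h d $  — match h
step 8: stack=$ d G G G F G  input=d $  — expand G ::= ε
step 9: stack=$ d G G G F  input=d $  — expand F ::= ε
Stack after step 9: $ d G G G (top = G).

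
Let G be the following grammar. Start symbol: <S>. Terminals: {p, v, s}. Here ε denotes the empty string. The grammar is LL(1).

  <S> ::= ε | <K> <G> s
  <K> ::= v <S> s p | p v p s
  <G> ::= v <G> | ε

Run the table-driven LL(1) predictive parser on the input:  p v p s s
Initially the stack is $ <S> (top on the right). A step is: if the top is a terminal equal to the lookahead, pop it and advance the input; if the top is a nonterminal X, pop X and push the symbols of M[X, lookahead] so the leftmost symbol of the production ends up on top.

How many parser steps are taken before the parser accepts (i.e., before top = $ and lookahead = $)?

8

step 1: stack=$ <S>  input=p v p s s $  — expand <S> ::= <K> <G> s
step 2: stack=$ s <G> <K>  input=p v p s s $  — expand <K> ::= p v p s
step 3: stack=$ s <G> s p v p  input=p v p s s $  — match p
step 4: stack=$ s <G> s p v  input=v p s s $  — match v
step 5: stack=$ s <G> s p  input=p s s $  — match p
step 6: stack=$ s <G> s  input=s s $  — match s
step 7: stack=$ s <G>  input=s $  — expand <G> ::= ε
step 8: stack=$ s  input=s $  — match s
Accept reached after 8 steps.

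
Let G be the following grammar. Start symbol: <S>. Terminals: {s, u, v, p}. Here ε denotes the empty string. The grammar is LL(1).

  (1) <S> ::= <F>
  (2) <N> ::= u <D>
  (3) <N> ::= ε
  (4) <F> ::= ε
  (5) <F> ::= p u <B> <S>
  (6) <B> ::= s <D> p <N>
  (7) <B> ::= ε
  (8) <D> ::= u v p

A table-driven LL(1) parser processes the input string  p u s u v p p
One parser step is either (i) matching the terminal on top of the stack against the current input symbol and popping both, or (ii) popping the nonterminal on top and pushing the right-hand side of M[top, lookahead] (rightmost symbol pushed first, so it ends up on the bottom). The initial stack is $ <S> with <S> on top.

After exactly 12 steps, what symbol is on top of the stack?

<S>

      Stack              Input            Action
   1  $ <S>              p u s u v p p $  expand <S> ::= <F>
   2  $ <F>              p u s u v p p $  expand <F> ::= p u <B> <S>
   3  $ <S> <B> u p      p u s u v p p $  match p
   4  $ <S> <B> u        u s u v p p $    match u
   5  $ <S> <B>          s u v p p $      expand <B> ::= s <D> p <N>
   6  $ <S> <N> p <D> s  s u v p p $      match s
   7  $ <S> <N> p <D>    u v p p $        expand <D> ::= u v p
   8  $ <S> <N> p p v u  u v p p $        match u
   9  $ <S> <N> p p v    v p p $          match v
  10  $ <S> <N> p p      p p $            match p
  11  $ <S> <N> p        p $              match p
  12  $ <S> <N>          $                expand <N> ::= ε
Stack after step 12: $ <S> (top = <S>).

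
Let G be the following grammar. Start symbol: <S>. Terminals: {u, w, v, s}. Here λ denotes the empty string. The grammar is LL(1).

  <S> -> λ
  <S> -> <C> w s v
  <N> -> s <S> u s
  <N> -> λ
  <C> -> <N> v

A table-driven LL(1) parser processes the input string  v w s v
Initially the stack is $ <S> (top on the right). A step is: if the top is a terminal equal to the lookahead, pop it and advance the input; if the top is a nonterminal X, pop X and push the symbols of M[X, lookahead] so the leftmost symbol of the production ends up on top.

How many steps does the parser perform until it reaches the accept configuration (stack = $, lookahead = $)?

step 1: stack=$ <S>  input=v w s v $  — expand <S> -> <C> w s v
step 2: stack=$ v s w <C>  input=v w s v $  — expand <C> -> <N> v
step 3: stack=$ v s w v <N>  input=v w s v $  — expand <N> -> λ
step 4: stack=$ v s w v  input=v w s v $  — match v
step 5: stack=$ v s w  input=w s v $  — match w
step 6: stack=$ v s  input=s v $  — match s
step 7: stack=$ v  input=v $  — match v
Accept reached after 7 steps.

7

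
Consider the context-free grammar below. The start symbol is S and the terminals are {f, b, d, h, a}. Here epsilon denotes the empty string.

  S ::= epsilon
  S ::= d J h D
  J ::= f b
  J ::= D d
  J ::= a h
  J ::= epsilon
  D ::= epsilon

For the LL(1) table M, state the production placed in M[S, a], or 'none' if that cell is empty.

FIRST(S) = {epsilon, d}
FIRST(D) = {epsilon}
FIRST(J) = {epsilon, a, d, f}  (via D d)
FOLLOW(S) includes $ since S is the start symbol.
FOLLOW(S): S appears on no right-hand side. Thus FOLLOW(S) = {$}.
For S ::= epsilon: FIRST(epsilon) = {epsilon}, so it goes in M[S, t] for t ∈ {}; since epsilon ∈ FIRST, also for every t ∈ FOLLOW(S) = {$}.
For S ::= d J h D: FIRST(d J h D) = {d}, so it goes in M[S, t] for t ∈ {d}.
None of these place a production in M[S, a].

none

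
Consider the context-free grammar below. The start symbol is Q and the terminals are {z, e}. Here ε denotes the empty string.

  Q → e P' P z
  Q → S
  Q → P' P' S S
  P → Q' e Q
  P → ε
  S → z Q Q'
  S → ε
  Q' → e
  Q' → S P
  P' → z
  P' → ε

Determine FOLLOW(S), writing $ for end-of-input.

FIRST(S): from S→z Q Q' we get {z}; from S→ε we get {ε}. So FIRST(S) = {ε, z}.
FIRST(P'): from P'→z we get {z}; from P'→ε we get {ε}. So FIRST(P') = {ε, z}.
FIRST(Q): from Q→e P' P z we get {e}; from Q→S we get {ε, z}; from Q→P' P' S S we get {ε, z}. So FIRST(Q) = {ε, e, z}.
FIRST(P): from P→Q' e Q we get {e, z}; from P→ε we get {ε}. So FIRST(P) = {ε, e, z}.
FIRST(Q'): from Q'→e we get {e}; from Q'→S P we get {ε, e, z}. So FIRST(Q') = {ε, e, z}.
FOLLOW(Q) includes $ since Q is the start symbol.
FOLLOW(Q): in P→Q' e Q, the suffix after Q is empty, so FOLLOW(Q) ⊇ FOLLOW(P) = {$, e, z}; in S→z Q Q', Q is followed by Q' with FIRST {ε, e, z}; in S→z Q Q', the suffix after Q is nullable, so FOLLOW(Q) ⊇ FOLLOW(S) = {$, e, z}. Thus FOLLOW(Q) = {$, e, z}.
FOLLOW(P'): in Q→e P' P z, P' is followed by P z with FIRST {e, z}; in Q→P' P' S S (occurrence 1), P' is followed by P' S S with FIRST {ε, z}; in Q→P' P' S S (occurrence 1), the suffix after P' is nullable, so FOLLOW(P') ⊇ FOLLOW(Q) = {$, e, z}; in Q→P' P' S S (occurrence 2), P' is followed by S S with FIRST {ε, z}; in Q→P' P' S S (occurrence 2), the suffix after P' is nullable, so FOLLOW(P') ⊇ FOLLOW(Q) = {$, e, z}. Thus FOLLOW(P') = {$, e, z}.
FOLLOW(P): in Q→e P' P z, P is followed by z with FIRST {z}; in Q'→S P, the suffix after P is empty, so FOLLOW(P) ⊇ FOLLOW(Q') = {$, e, z}. Thus FOLLOW(P) = {$, e, z}.
FOLLOW(S): in Q→S, the suffix after S is empty, so FOLLOW(S) ⊇ FOLLOW(Q) = {$, e, z}; in Q→P' P' S S (occurrence 1), S is followed by S with FIRST {ε, z}; in Q→P' P' S S (occurrence 1), the suffix after S is nullable, so FOLLOW(S) ⊇ FOLLOW(Q) = {$, e, z}; in Q→P' P' S S (occurrence 2), the suffix after S is empty, so FOLLOW(S) ⊇ FOLLOW(Q) = {$, e, z}; in Q'→S P, S is followed by P with FIRST {ε, e, z}; in Q'→S P, the suffix after S is nullable, so FOLLOW(S) ⊇ FOLLOW(Q') = {$, e, z}. Thus FOLLOW(S) = {$, e, z}.
FOLLOW(Q'): in P→Q' e Q, Q' is followed by e Q with FIRST {e}; in S→z Q Q', the suffix after Q' is empty, so FOLLOW(Q') ⊇ FOLLOW(S) = {$, e, z}. Thus FOLLOW(Q') = {$, e, z}.

{$, e, z}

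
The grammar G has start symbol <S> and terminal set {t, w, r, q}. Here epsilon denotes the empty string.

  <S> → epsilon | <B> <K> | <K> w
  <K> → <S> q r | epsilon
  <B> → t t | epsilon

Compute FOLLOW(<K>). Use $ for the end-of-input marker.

{$, q, w}

FIRST(<B>): from <B>→t t we get {t}; from <B>→epsilon we get {epsilon}. So FIRST(<B>) = {epsilon, t}.
FIRST(<S>): from <S>→epsilon we get {epsilon}; from <S>→<B> <K> we get {epsilon, q, t, w}; from <S>→<K> w we get {q, t, w}. So FIRST(<S>) = {epsilon, q, t, w}.
FIRST(<K>): from <K>→<S> q r we get {q, t, w}; from <K>→epsilon we get {epsilon}. So FIRST(<K>) = {epsilon, q, t, w}.
FOLLOW(<S>) includes $ since <S> is the start symbol.
FOLLOW(<S>): in <K>→<S> q r, <S> is followed by q r with FIRST {q}. Thus FOLLOW(<S>) = {$, q}.
FOLLOW(<K>): in <S>→<B> <K>, the suffix after <K> is empty, so FOLLOW(<K>) ⊇ FOLLOW(<S>) = {$, q}; in <S>→<K> w, <K> is followed by w with FIRST {w}. Thus FOLLOW(<K>) = {$, q, w}.
FOLLOW(<B>): in <S>→<B> <K>, <B> is followed by <K> with FIRST {epsilon, q, t, w}; in <S>→<B> <K>, the suffix after <B> is nullable, so FOLLOW(<B>) ⊇ FOLLOW(<S>) = {$, q}. Thus FOLLOW(<B>) = {$, q, t, w}.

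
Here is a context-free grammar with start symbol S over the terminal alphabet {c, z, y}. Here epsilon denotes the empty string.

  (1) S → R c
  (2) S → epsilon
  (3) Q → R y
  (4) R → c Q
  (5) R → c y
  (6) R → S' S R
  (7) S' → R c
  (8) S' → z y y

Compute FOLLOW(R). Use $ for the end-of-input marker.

FIRST(S) = {epsilon, c, z}  (via R c)
FIRST(Q) = {c, z}  (via R y)
FIRST(R) = {c, z}  (via S' S R)
FIRST(S') = {c, z}  (via R c)
FOLLOW(S) includes $ since S is the start symbol.
FOLLOW(S): in R→S' S R, S is followed by R with FIRST {c, z}. Thus FOLLOW(S) = {$, c, z}.
FOLLOW(R): in S→R c, R is followed by c with FIRST {c}; in Q→R y, R is followed by y with FIRST {y}; in R→S' S R, the suffix after R is empty (adds nothing new); in S'→R c, R is followed by c with FIRST {c}. Thus FOLLOW(R) = {c, y}.
FOLLOW(Q): in R→c Q, the suffix after Q is empty, so FOLLOW(Q) ⊇ FOLLOW(R) = {c, y}. Thus FOLLOW(Q) = {c, y}.
FOLLOW(S'): in R→S' S R, S' is followed by S R with FIRST {c, z}. Thus FOLLOW(S') = {c, z}.

{c, y}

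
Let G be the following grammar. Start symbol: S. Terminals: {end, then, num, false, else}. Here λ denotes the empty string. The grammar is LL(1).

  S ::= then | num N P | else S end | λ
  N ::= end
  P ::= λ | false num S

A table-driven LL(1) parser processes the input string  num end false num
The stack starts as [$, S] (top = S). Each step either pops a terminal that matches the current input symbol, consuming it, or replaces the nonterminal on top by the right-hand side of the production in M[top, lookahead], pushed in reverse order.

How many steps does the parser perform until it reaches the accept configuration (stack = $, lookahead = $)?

8

     Stack          Input                Action
  1  $ S            num end false num $  expand S ::= num N P
  2  $ P N num      num end false num $  match num
  3  $ P N          end false num $      expand N ::= end
  4  $ P end        end false num $      match end
  5  $ P            false num $          expand P ::= false num S
  6  $ S num false  false num $          match false
  7  $ S num        num $                match num
  8  $ S            $                    expand S ::= λ
Accept reached after 8 steps.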